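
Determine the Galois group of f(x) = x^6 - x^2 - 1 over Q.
The polynomial f is an irreducible sextic over Q, so G = Gal(f/Q) is one of the 16 transitive subgroups 6T1, ..., 6T16 of S_6. The discriminant of f is 33856 = 184^2, a perfect square, so G is contained in A_6. The transitive groups of degree 6 contained in A_6 are: A_4 (6T4, order 12), S_4 (6T7, order 24), (C_3 x C_3) : C_4 (6T10, order 36), PSL(2,5) (6T12, order 60), A_6 (6T15, order 360). By Dedekind's theorem, for a prime p not dividing disc(f) the degrees of the irreducible factors of f mod p form the cycle type of an element of G. Factoring f modulo the 79 such primes p <= 419 (skipping 2, 23, which divide the discriminant), each new pattern first appears at: mod 3: f = (x^3 + x^2 + 2x + 1)(x^3 + 2x^2 + 2x + 2), pattern 3+3; mod 5: f = (x^2 + 3)(x^4 + 2x^2 + 3), pattern 4+2; mod 19: f = (x + 5)(x + 14)(x^2 + 9x + 15)(x^2 + 10x + 15), pattern 2+2+1+1; mod 223: f = (x + 16)(x + 57)(x + 78)(x + 145)(x + 166)(x + 207), pattern 1+1+1+1+1+1. No other pattern occurs in this range, so the set of observed cycle types is {3+3, 4+2, 2+2+1+1, 1+1+1+1+1+1}. The candidates containing elements of all these cycle types are S_4 (6T7) of order 24, (C_3 x C_3) : C_4 (6T10) of order 36, A_6 (6T15) of order 360; the others are excluded. The observed types are precisely the cycle types that occur in S_4 (6T7). Each of the other remaining candidates has further cycle types, and by the Chebotarev density theorem the matching factorization patterns would occur for a proportion of primes equal to their share of the group: (C_3 x C_3) : C_4 (6T10) additionally contains elements of type 3+1+1+1 (4 of its 36 elements, about 11% of primes); A_6 (6T15) additionally contains elements of type 5+1, 3+1+1+1 (184 of its 360 elements, about 51% of primes). None of the 79 primes tested shows any such pattern (for each of these groups the chance of that is below 10^-4), which rules them out. Hence G = S_4 (6T7), of order 24.

S_4, S_4(6d), the S_4-action on 6 points inside A_6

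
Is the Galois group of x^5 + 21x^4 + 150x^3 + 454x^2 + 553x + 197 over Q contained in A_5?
Yes

The polynomial is irreducible of degree 5 over Q. Its discriminant is 15352201216 = 123904^2, a perfect square. A Galois group lies in the alternating group exactly when the discriminant is a square in Q, so the Galois group (C_5) is contained in A_5.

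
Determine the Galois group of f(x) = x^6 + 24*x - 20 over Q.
6T15: A_6

The polynomial f is an irreducible sextic over Q, so G = Gal(f/Q) is one of the 16 transitive subgroups 6T1, ..., 6T16 of S_6. The discriminant of f is 746496000000 = 864000^2, a perfect square, so G is contained in A_6. The transitive groups of degree 6 contained in A_6 are: A_4 (6T4, order 12), S_4 (6T7, order 24), (C_3 x C_3) : C_4 (6T10, order 36), PSL(2,5) (6T12, order 60), A_6 (6T15, order 360). By Dedekind's theorem, for a prime p not dividing disc(f) the degrees of the irreducible factors of f mod p form the cycle type of an element of G. Factoring f modulo the 6 such primes p <= 23 (skipping 2, 3, 5, which divide the discriminant), each new pattern first appears at: mod 7: f = (x + 3)(x^5 + 4x^4 + 2x^3 + x^2 + 4x + 5), pattern 5+1; mod 23: f = (x + 7)(x + 12)(x + 21)(x^3 + 6x^2 + 13x + 16), pattern 3+1+1+1. No other pattern occurs in this range, so the set of observed cycle types is {5+1, 3+1+1+1}. Among the candidates above, the only group containing elements of all these cycle types is A_6 (6T15) — each of A_4 (6T4), S_4 (6T7), (C_3 x C_3) : C_4 (6T10), PSL(2,5) (6T12) lacks at least one of them. Hence G = A_6 (6T15), of order 360.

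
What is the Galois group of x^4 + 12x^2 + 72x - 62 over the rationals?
The polynomial is an irreducible quartic over Q and its discriminant is -1469253632, which is not a perfect square, so the Galois group is not contained in A_4. The resolvent cubic y^3 - 12*y^2 + 248*y - 8160 has exactly one rational root, so the Galois group is C_4 or D_4. The quartic remains irreducible over Q(sqrt(disc)), so the group is D_4.

D_4 (order 8)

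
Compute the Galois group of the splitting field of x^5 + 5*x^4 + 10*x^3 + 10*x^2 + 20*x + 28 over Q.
5T3: F_20

The polynomial f is an irreducible quintic over Q, so G = Gal(f/Q) is a transitive subgroup of S_5: one of C_5 (5T1, order 5), D_5 (5T2, order 10), F_20 (5T3, order 20), A_5 (5T4, order 60) or S_5 (5T5, order 120). The discriminant of f is 259200000, which is not a perfect square, so G is not contained in A_5. The transitive groups of degree 5 not contained in A_5 are: F_20 (5T3, order 20), S_5 (5T5, order 120). By Dedekind's theorem, for a prime p not dividing disc(f) the degrees of the irreducible factors of f mod p form the cycle type of an element of G. Factoring f modulo the 18 such primes p <= 73 (skipping 2, 3, 5, which divide the discriminant), each new pattern first appears at: mod 7: f = (x)(x^4 + 5x^3 + 3x^2 + 3x + 6), pattern 4+1; mod 11: f = (x + 7)(x^2 + 4x + 2)(x^2 + 5x + 2), pattern 2+2+1; mod 19: f = (x^5 + 5x^4 + 10x^3 + 10x^2 + x + 9), pattern 5. No other pattern occurs in this range, so the set of observed cycle types is {4+1, 2+2+1, 5}. The candidates containing elements of all these cycle types are F_20 (5T3) of order 20, S_5 (5T5) of order 120; the others are excluded. The observed types are precisely the cycle types that occur in F_20 (5T3) (apart from the identity). Each of the other remaining candidates has further cycle types, and by the Chebotarev density theorem the matching factorization patterns would occur for a proportion of primes equal to their share of the group: S_5 (5T5) additionally contains elements of type 3+2, 3+1+1, 2+1+1+1 (50 of its 120 elements, about 42% of primes). None of the 18 primes tested shows any such pattern (for each of these groups the chance of that is below 10^-4), which rules them out. Hence G = F_20 (5T3), of order 20.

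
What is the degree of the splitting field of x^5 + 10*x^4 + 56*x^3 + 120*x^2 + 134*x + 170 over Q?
The degree of the splitting field over Q equals the order of the Galois group, so first determine the group. The polynomial f is an irreducible quintic over Q, so G = Gal(f/Q) is a transitive subgroup of S_5: one of C_5 (5T1, order 5), D_5 (5T2, order 10), F_20 (5T3, order 20), A_5 (5T4, order 60) or S_5 (5T5, order 120). The discriminant of f is 14481115570000, which is not a perfect square, so G is not contained in A_5. The transitive groups of degree 5 not contained in A_5 are: F_20 (5T3, order 20), S_5 (5T5, order 120). By Dedekind's theorem, for a prime p not dividing disc(f) the degrees of the irreducible factors of f mod p form the cycle type of an element of G. Factoring f modulo the 4 such primes p <= 13 (skipping 2, 5, which divide the discriminant), each new pattern first appears at: mod 3: f = (x^5 + x^4 + 2x^3 + 2x + 2), pattern 5; mod 11: f = (x + 5)(x^4 + 5x^3 + 9x^2 + 9x + 1), pattern 4+1; mod 13: f = (x + 4)(x + 8)(x^3 + 11x^2 + 9x + 11), pattern 3+1+1. No other pattern occurs in this range, so the set of observed cycle types is {5, 4+1, 3+1+1}. Among the candidates above, the only group containing elements of all these cycle types is S_5 (5T5) — F_20 (5T3) lacks at least one of them. Hence G = S_5 (5T5), of order 120. The Galois group S_5 (5T5) has order 120, so the splitting field has degree 120 over Q.

120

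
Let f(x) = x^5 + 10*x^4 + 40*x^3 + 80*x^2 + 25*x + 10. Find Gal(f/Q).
The polynomial f is an irreducible quintic over Q, so G = Gal(f/Q) is a transitive subgroup of S_5: one of C_5 (5T1, order 5), D_5 (5T2, order 10), F_20 (5T3, order 20), A_5 (5T4, order 60) or S_5 (5T5, order 120). The discriminant of f is 58564000000 = 242000^2, a perfect square, so G is contained in A_5. The transitive groups of degree 5 contained in A_5 are: C_5 (5T1, order 5), D_5 (5T2, order 10), A_5 (5T4, order 60). By Dedekind's theorem, for a prime p not dividing disc(f) the degrees of the irreducible factors of f mod p form the cycle type of an element of G. Factoring f modulo the 3 such primes p <= 13 (skipping 2, 5, 11, which divide the discriminant), each new pattern first appears at: mod 3: f = (x^5 + x^4 + x^3 + 2x^2 + x + 1), pattern 5; mod 13: f = (x + 8)(x + 10)(x^3 + 5x^2 + 5), pattern 3+1+1. No other pattern occurs in this range, so the set of observed cycle types is {5, 3+1+1}. Among the candidates above, the only group containing elements of all these cycle types is A_5 (5T4) — each of C_5 (5T1), D_5 (5T2) lacks at least one of them. Hence G = A_5 (5T4), of order 60.

A_5 (order 60)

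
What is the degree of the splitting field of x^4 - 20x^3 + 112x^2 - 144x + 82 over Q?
8

The degree of the splitting field over Q equals the order of the Galois group, so first determine the group. The polynomial is an irreducible quartic over Q and its discriminant is -384787456, which is not a perfect square, so the Galois group is not contained in A_4. The resolvent cubic y^3 - 112*y^2 + 2552*y - 16800 has exactly one rational root, so the Galois group is C_4 or D_4. The quartic remains irreducible over Q(sqrt(disc)), so the group is D_4. The Galois group D_4 (4T3) has order 8, so the splitting field has degree 8 over Q.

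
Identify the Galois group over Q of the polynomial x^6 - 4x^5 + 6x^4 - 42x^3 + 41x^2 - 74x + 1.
The polynomial f is an irreducible sextic over Q, so G = Gal(f/Q) is one of the 16 transitive subgroups 6T1, ..., 6T16 of S_6. The discriminant of f is 1728393484898304 = 41573952^2, a perfect square, so G is contained in A_6. The transitive groups of degree 6 contained in A_6 are: A_4 (6T4, order 12), S_4 (6T7, order 24), (C_3 x C_3) : C_4 (6T10, order 36), PSL(2,5) (6T12, order 60), A_6 (6T15, order 360). By Dedekind's theorem, for a prime p not dividing disc(f) the degrees of the irreducible factors of f mod p form the cycle type of an element of G. Factoring f modulo the 33 such primes p <= 151 (skipping 2, 3, 7, which divide the discriminant), each new pattern first appears at: mod 5: f = (x^3 + x + 1)(x^3 + x^2 + 1), pattern 3+3; mod 13: f = (x + 1)(x + 3)(x^2 + 8x + 10)(x^2 + 10x + 10), pattern 2+2+1+1. No other pattern occurs in this range, so the set of observed cycle types is {3+3, 2+2+1+1}. The candidates containing elements of all these cycle types are A_4 (6T4) of order 12, S_4 (6T7) of order 24, (C_3 x C_3) : C_4 (6T10) of order 36, PSL(2,5) (6T12) of order 60, A_6 (6T15) of order 360; the others are excluded. The observed types are precisely the cycle types that occur in A_4 (6T4) (apart from the identity). Each of the other remaining candidates has further cycle types, and by the Chebotarev density theorem the matching factorization patterns would occur for a proportion of primes equal to their share of the group: S_4 (6T7) additionally contains elements of type 4+2 (6 of its 24 elements, about 25% of primes); (C_3 x C_3) : C_4 (6T10) additionally contains elements of type 4+2, 3+1+1+1 (22 of its 36 elements, about 61% of primes); PSL(2,5) (6T12) additionally contains elements of type 5+1 (24 of its 60 elements, about 40% of primes); A_6 (6T15) additionally contains elements of type 5+1, 4+2, 3+1+1+1 (274 of its 360 elements, about 76% of primes). None of the 33 primes tested shows any such pattern (for each of these groups the chance of that is below 10^-4), which rules them out. Hence G = A_4 (6T4), of order 12.

A_4, A_4 acting on 6 points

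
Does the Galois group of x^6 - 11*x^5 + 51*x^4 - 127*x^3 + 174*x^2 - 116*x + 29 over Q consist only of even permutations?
The polynomial is irreducible of degree 6 over Q. Its discriminant is 525625 = 725^2, a perfect square. A Galois group lies in the alternating group exactly when the discriminant is a square in Q, so the Galois group ((C_3 x C_3) : C_4) is contained in A_6.

Yes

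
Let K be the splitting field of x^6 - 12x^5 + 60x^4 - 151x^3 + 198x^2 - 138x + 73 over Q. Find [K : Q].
The degree of the splitting field over Q equals the order of the Galois group, so first determine the group. The polynomial f is an irreducible sextic over Q, so G = Gal(f/Q) is one of the 16 transitive subgroups 6T1, ..., 6T16 of S_6. The discriminant of f is -945145936107, which is not a perfect square, so G is not contained in A_6. The transitive groups of degree 6 not contained in A_6 are: C_6 (6T1, order 6), S_3 (6T2, order 6), D_6 (6T3, order 12), C_3 x S_3 (6T5, order 18), A_4 x C_2 (6T6, order 24), S_4 (6T8, order 24), S_3 x S_3 (6T9, order 36), S_4 x C_2 (6T11, order 48), (S_3 x S_3) : C_2 (6T13, order 72), PGL(2,5) (6T14, order 120), S_6 (6T16, order 720). By Dedekind's theorem, for a prime p not dividing disc(f) the degrees of the irreducible factors of f mod p form the cycle type of an element of G. Factoring f modulo the 27 such primes p <= 127 (skipping 3, 17, 19, 43, which divide the discriminant), each new pattern first appears at: mod 2: f = (x^6 + x^3 + 1), pattern 6; mod 7: f = (x + 5)(x^2 + 3x + 1)(x^3 + x^2 + x + 2), pattern 3+2+1; mod 11: f = (x^2 + 9x + 10)(x^4 + x^3 + 8x^2 + 9x + 4), pattern 4+2; mod 13: f = (x + 2)(x + 4)(x^2 + 3x + 1)(x^2 + 5x + 1), pattern 2+2+1+1; mod 61: f = (x + 4)(x + 18)(x + 33)(x + 47)(x^2 + 8x + 9), pattern 2+1+1+1+1; mod 97: f = (x + 11)(x + 23)(x + 57)(x^3 + 91x^2 + 64x + 25), pattern 3+1+1+1; mod 113: f = (x^2 + 48x + 48)(x^2 + 57x + 28)(x^2 + 109x + 41), pattern 2+2+2; mod 127: f = (x^3 + 121x^2 + 61x + 45)(x^3 + 121x^2 + 90x + 75), pattern 3+3. No other pattern occurs in this range, so the set of observed cycle types is {6, 3+2+1, 4+2, 2+2+1+1, 2+1+1+1+1, 3+1+1+1, 2+2+2, 3+3}. The candidates containing elements of all these cycle types are (S_3 x S_3) : C_2 (6T13) of order 72, S_6 (6T16) of order 720; the others are excluded. The observed types are precisely the cycle types that occur in (S_3 x S_3) : C_2 (6T13) (apart from the identity). Each of the other remaining candidates has further cycle types, and by the Chebotarev density theorem the matching factorization patterns would occur for a proportion of primes equal to their share of the group: S_6 (6T16) additionally contains elements of type 5+1, 4+1+1 (234 of its 720 elements, about 32% of primes). None of the 27 primes tested shows any such pattern (for each of these groups the chance of that is below 10^-4), which rules them out. Hence G = (S_3 x S_3) : C_2 (6T13), of order 72. The Galois group (S_3 x S_3) : C_2 (6T13) has order 72, so the splitting field has degree 72 over Q.

72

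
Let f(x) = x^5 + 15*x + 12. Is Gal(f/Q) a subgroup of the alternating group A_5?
The polynomial is irreducible of degree 5 over Q. Its discriminant is 259200000, which is not a perfect square. A Galois group lies in the alternating group exactly when the discriminant is a square in Q, so the Galois group (F_20) is not contained in A_5.

No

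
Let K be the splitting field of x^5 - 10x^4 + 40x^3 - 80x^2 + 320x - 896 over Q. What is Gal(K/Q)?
F_20 (order 20)

The polynomial f is an irreducible quintic over Q, so G = Gal(f/Q) is a transitive subgroup of S_5: one of C_5 (5T1, order 5), D_5 (5T2, order 10), F_20 (5T3, order 20), A_5 (5T4, order 60) or S_5 (5T5, order 120). The discriminant of f is 271790899200000, which is not a perfect square, so G is not contained in A_5. The transitive groups of degree 5 not contained in A_5 are: F_20 (5T3, order 20), S_5 (5T5, order 120). By Dedekind's theorem, for a prime p not dividing disc(f) the degrees of the irreducible factors of f mod p form the cycle type of an element of G. Factoring f modulo the 18 such primes p <= 73 (skipping 2, 3, 5, which divide the discriminant), each new pattern first appears at: mod 7: f = (x)(x^4 + 4x^3 + 5x^2 + 4x + 5), pattern 4+1; mod 11: f = (x + 8)(x^2 + x + 8)(x^2 + 3x + 8), pattern 2+2+1; mod 19: f = (x^5 + 9x^4 + 2x^3 + 15x^2 + 16x + 16), pattern 5. No other pattern occurs in this range, so the set of observed cycle types is {4+1, 2+2+1, 5}. The candidates containing elements of all these cycle types are F_20 (5T3) of order 20, S_5 (5T5) of order 120; the others are excluded. The observed types are precisely the cycle types that occur in F_20 (5T3) (apart from the identity). Each of the other remaining candidates has further cycle types, and by the Chebotarev density theorem the matching factorization patterns would occur for a proportion of primes equal to their share of the group: S_5 (5T5) additionally contains elements of type 3+2, 3+1+1, 2+1+1+1 (50 of its 120 elements, about 42% of primes). None of the 18 primes tested shows any such pattern (for each of these groups the chance of that is below 10^-4), which rules them out. Hence G = F_20 (5T3), of order 20.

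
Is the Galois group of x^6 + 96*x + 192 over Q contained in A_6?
The polynomial is irreducible of degree 6 over Q. Its discriminant is -9727331052552192, which is not a perfect square. A Galois group lies in the alternating group exactly when the discriminant is a square in Q, so the Galois group ((S_3 x S_3) : C_2) is not contained in A_6.

No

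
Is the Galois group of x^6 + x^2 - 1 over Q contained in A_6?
The polynomial is irreducible of degree 6 over Q. Its discriminant is 61504 = 248^2, a perfect square. A Galois group lies in the alternating group exactly when the discriminant is a square in Q, so the Galois group (S_4) is contained in A_6.

Yes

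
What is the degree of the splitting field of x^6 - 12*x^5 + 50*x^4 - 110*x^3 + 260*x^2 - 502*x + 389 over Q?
The degree of the splitting field over Q equals the order of the Galois group, so first determine the group. The polynomial f is an irreducible sextic over Q, so G = Gal(f/Q) is one of the 16 transitive subgroups 6T1, ..., 6T16 of S_6. The discriminant of f is 38875225000000 = 6235000^2, a perfect square, so G is contained in A_6. The transitive groups of degree 6 contained in A_6 are: A_4 (6T4, order 12), S_4 (6T7, order 24), (C_3 x C_3) : C_4 (6T10, order 36), PSL(2,5) (6T12, order 60), A_6 (6T15, order 360). By Dedekind's theorem, for a prime p not dividing disc(f) the degrees of the irreducible factors of f mod p form the cycle type of an element of G. Factoring f modulo the 19 such primes p <= 83 (skipping 2, 5, 29, 43, which divide the discriminant), each new pattern first appears at: mod 3: f = (x^2 + x + 2)(x^4 + 2x^3 + x^2 + 2x + 1), pattern 4+2; mod 11: f = (x^3 + x^2 + 6)(x^3 + 9x^2 + 8x + 8), pattern 3+3; mod 19: f = (x + 13)(x + 18)(x^2 + 5x + 17)(x^2 + 9x + 4), pattern 2+2+1+1; mod 61: f = (x + 19)(x + 22)(x + 40)(x^3 + 29x^2 + 35x + 14), pattern 3+1+1+1. No other pattern occurs in this range, so the set of observed cycle types is {4+2, 3+3, 2+2+1+1, 3+1+1+1}. The candidates containing elements of all these cycle types are (C_3 x C_3) : C_4 (6T10) of order 36, A_6 (6T15) of order 360; the others are excluded. The observed types are precisely the cycle types that occur in (C_3 x C_3) : C_4 (6T10) (apart from the identity). Each of the other remaining candidates has further cycle types, and by the Chebotarev density theorem the matching factorization patterns would occur for a proportion of primes equal to their share of the group: A_6 (6T15) additionally contains elements of type 5+1 (144 of its 360 elements, about 40% of primes). None of the 19 primes tested shows any such pattern (for each of these groups the chance of that is below 10^-4), which rules them out. Hence G = (C_3 x C_3) : C_4 (6T10), of order 36. The Galois group (C_3 x C_3) : C_4 (6T10) has order 36, so the splitting field has degree 36 over Q.

36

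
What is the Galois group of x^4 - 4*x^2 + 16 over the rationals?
The polynomial is an irreducible quartic over Q and its discriminant is 589824 = 768^2, a perfect square, so the Galois group is contained in A_4. The resolvent cubic y^3 + 4*y^2 - 64*y - 256 splits completely over Q, which gives the Klein four-group V_4.

V_4 (order 4)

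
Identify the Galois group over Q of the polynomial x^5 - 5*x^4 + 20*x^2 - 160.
The polynomial f is an irreducible quintic over Q, so G = Gal(f/Q) is a transitive subgroup of S_5: one of C_5 (5T1, order 5), D_5 (5T2, order 10), F_20 (5T3, order 20), A_5 (5T4, order 60) or S_5 (5T5, order 120). The discriminant of f is 1327104000000 = 1152000^2, a perfect square, so G is contained in A_5. The transitive groups of degree 5 contained in A_5 are: C_5 (5T1, order 5), D_5 (5T2, order 10), A_5 (5T4, order 60). By Dedekind's theorem, for a prime p not dividing disc(f) the degrees of the irreducible factors of f mod p form the cycle type of an element of G. Factoring f modulo the 23 such primes p <= 101 (skipping 2, 3, 5, which divide the discriminant), each new pattern first appears at: mod 7: f = (x^5 + 2x^4 + 6x^2 + 1), pattern 5; mod 17: f = (x + 12)(x^2 + x + 16)(x^2 + 16x + 2), pattern 2+2+1. No other pattern occurs in this range, so the set of observed cycle types is {5, 2+2+1}. The candidates containing elements of all these cycle types are D_5 (5T2) of order 10, A_5 (5T4) of order 60; the others are excluded. The observed types are precisely the cycle types that occur in D_5 (5T2) (apart from the identity). Each of the other remaining candidates has further cycle types, and by the Chebotarev density theorem the matching factorization patterns would occur for a proportion of primes equal to their share of the group: A_5 (5T4) additionally contains elements of type 3+1+1 (20 of its 60 elements, about 33% of primes). None of the 23 primes tested shows any such pattern (for each of these groups the chance of that is below 10^-4), which rules them out. Hence G = D_5 (5T2), of order 10.

D_5 (also written D5)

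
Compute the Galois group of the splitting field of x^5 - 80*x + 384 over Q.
D_5

The polynomial f is an irreducible quintic over Q, so G = Gal(f/Q) is a transitive subgroup of S_5: one of C_5 (5T1, order 5), D_5 (5T2, order 10), F_20 (5T3, order 20), A_5 (5T4, order 60) or S_5 (5T5, order 120). The discriminant of f is 67108864000000 = 8192000^2, a perfect square, so G is contained in A_5. The transitive groups of degree 5 contained in A_5 are: C_5 (5T1, order 5), D_5 (5T2, order 10), A_5 (5T4, order 60). By Dedekind's theorem, for a prime p not dividing disc(f) the degrees of the irreducible factors of f mod p form the cycle type of an element of G. Factoring f modulo the 23 such primes p <= 97 (skipping 2, 5, which divide the discriminant), each new pattern first appears at: mod 3: f = (x)(x^2 + x + 2)(x^2 + 2x + 2), pattern 2+2+1; mod 7: f = (x^5 + 4x + 6), pattern 5. No other pattern occurs in this range, so the set of observed cycle types is {2+2+1, 5}. The candidates containing elements of all these cycle types are D_5 (5T2) of order 10, A_5 (5T4) of order 60; the others are excluded. The observed types are precisely the cycle types that occur in D_5 (5T2) (apart from the identity). Each of the other remaining candidates has further cycle types, and by the Chebotarev density theorem the matching factorization patterns would occur for a proportion of primes equal to their share of the group: A_5 (5T4) additionally contains elements of type 3+1+1 (20 of its 60 elements, about 33% of primes). None of the 23 primes tested shows any such pattern (for each of these groups the chance of that is below 10^-4), which rules them out. Hence G = D_5 (5T2), of order 10.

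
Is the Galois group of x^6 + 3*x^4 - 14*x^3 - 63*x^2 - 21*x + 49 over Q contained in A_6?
The polynomial is irreducible of degree 6 over Q. Its discriminant is 778002905803725, which is not a perfect square. A Galois group lies in the alternating group exactly when the discriminant is a square in Q, so the Galois group (S_3 x S_3) is not contained in A_6.

No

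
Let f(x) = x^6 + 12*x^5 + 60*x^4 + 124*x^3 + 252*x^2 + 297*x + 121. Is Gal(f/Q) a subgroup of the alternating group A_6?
The polynomial is irreducible of degree 6 over Q. Its discriminant is -2200994196714027, which is not a perfect square. A Galois group lies in the alternating group exactly when the discriminant is a square in Q, so the Galois group ((S_3 x S_3) : C_2) is not contained in A_6.

No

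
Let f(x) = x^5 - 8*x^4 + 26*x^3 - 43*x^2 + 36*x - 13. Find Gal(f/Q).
D_5 (also written D5)

The polynomial f is an irreducible quintic over Q, so G = Gal(f/Q) is a transitive subgroup of S_5: one of C_5 (5T1, order 5), D_5 (5T2, order 10), F_20 (5T3, order 20), A_5 (5T4, order 60) or S_5 (5T5, order 120). The discriminant of f is 2209 = 47^2, a perfect square, so G is contained in A_5. The transitive groups of degree 5 contained in A_5 are: C_5 (5T1, order 5), D_5 (5T2, order 10), A_5 (5T4, order 60). By Dedekind's theorem, for a prime p not dividing disc(f) the degrees of the irreducible factors of f mod p form the cycle type of an element of G. Factoring f modulo the 23 such primes p <= 89 (skipping 47, which divides the discriminant), each new pattern first appears at: mod 2: f = (x^5 + x^2 + 1), pattern 5; mod 5: f = (x + 2)(x^2 + x + 1)(x^2 + 4x + 1), pattern 2+2+1; mod 83: f = (x + 52)(x + 58)(x + 66)(x + 69)(x + 79), pattern 1+1+1+1+1. No other pattern occurs in this range, so the set of observed cycle types is {5, 2+2+1, 1+1+1+1+1}. The candidates containing elements of all these cycle types are D_5 (5T2) of order 10, A_5 (5T4) of order 60; the others are excluded. The observed types are precisely the cycle types that occur in D_5 (5T2). Each of the other remaining candidates has further cycle types, and by the Chebotarev density theorem the matching factorization patterns would occur for a proportion of primes equal to their share of the group: A_5 (5T4) additionally contains elements of type 3+1+1 (20 of its 60 elements, about 33% of primes). None of the 23 primes tested shows any such pattern (for each of these groups the chance of that is below 10^-4), which rules them out. Hence G = D_5 (5T2), of order 10.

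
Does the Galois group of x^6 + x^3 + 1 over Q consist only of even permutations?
The polynomial is irreducible of degree 6 over Q. Its discriminant is -19683, which is not a perfect square. A Galois group lies in the alternating group exactly when the discriminant is a square in Q, so the Galois group (C_6) is not contained in A_6.

No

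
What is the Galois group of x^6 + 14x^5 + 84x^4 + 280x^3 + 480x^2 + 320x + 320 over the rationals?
(C_3 x C_3) : C_4, the transitive group 6T10 of order 36

The polynomial f is an irreducible sextic over Q, so G = Gal(f/Q) is one of the 16 transitive subgroups 6T1, ..., 6T16 of S_6. The discriminant of f is 564385546240000 = 23756800^2, a perfect square, so G is contained in A_6. The transitive groups of degree 6 contained in A_6 are: A_4 (6T4, order 12), S_4 (6T7, order 24), (C_3 x C_3) : C_4 (6T10, order 36), PSL(2,5) (6T12, order 60), A_6 (6T15, order 360). By Dedekind's theorem, for a prime p not dividing disc(f) the degrees of the irreducible factors of f mod p form the cycle type of an element of G. Factoring f modulo the 19 such primes p <= 79 (skipping 2, 5, 29, which divide the discriminant), each new pattern first appears at: mod 3: f = (x^2 + x + 2)(x^4 + x^3 + 2x + 1), pattern 4+2; mod 11: f = (x^3 + 8x + 5)(x^3 + 3x^2 + 10x + 9), pattern 3+3; mod 19: f = (x + 5)(x + 7)(x^2 + 9x + 10)(x^2 + 12x + 2), pattern 2+2+1+1; mod 61: f = (x + 11)(x + 25)(x + 58)(x^3 + 42x^2 + 56x + 51), pattern 3+1+1+1. No other pattern occurs in this range, so the set of observed cycle types is {4+2, 3+3, 2+2+1+1, 3+1+1+1}. The candidates containing elements of all these cycle types are (C_3 x C_3) : C_4 (6T10) of order 36, A_6 (6T15) of order 360; the others are excluded. The observed types are precisely the cycle types that occur in (C_3 x C_3) : C_4 (6T10) (apart from the identity). Each of the other remaining candidates has further cycle types, and by the Chebotarev density theorem the matching factorization patterns would occur for a proportion of primes equal to their share of the group: A_6 (6T15) additionally contains elements of type 5+1 (144 of its 360 elements, about 40% of primes). None of the 19 primes tested shows any such pattern (for each of these groups the chance of that is below 10^-4), which rules them out. Hence G = (C_3 x C_3) : C_4 (6T10), of order 36.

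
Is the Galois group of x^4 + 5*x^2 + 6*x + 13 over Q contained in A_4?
Yes

The polynomial is irreducible of degree 4 over Q. Its discriminant is 435600 = 660^2, a perfect square. A Galois group lies in the alternating group exactly when the discriminant is a square in Q, so the Galois group (V_4) is contained in A_4.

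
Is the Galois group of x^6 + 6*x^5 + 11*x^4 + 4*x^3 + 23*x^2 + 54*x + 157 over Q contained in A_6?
The polynomial is irreducible of degree 6 over Q. Its discriminant is -5497558138880000, which is not a perfect square. A Galois group lies in the alternating group exactly when the discriminant is a square in Q, so the Galois group (S_4) is not contained in A_6.

No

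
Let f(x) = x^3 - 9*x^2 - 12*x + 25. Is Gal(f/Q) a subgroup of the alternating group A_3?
Yes

The polynomial is irreducible of degree 3 over Q. Its discriminant is 123201 = 351^2, a perfect square. A Galois group lies in the alternating group exactly when the discriminant is a square in Q, so the Galois group (C_3) is contained in A_3.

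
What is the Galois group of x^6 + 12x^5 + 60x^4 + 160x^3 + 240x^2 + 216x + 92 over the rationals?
A_6

The polynomial f is an irreducible sextic over Q, so G = Gal(f/Q) is one of the 16 transitive subgroups 6T1, ..., 6T16 of S_6. The discriminant of f is 746496000000 = 864000^2, a perfect square, so G is contained in A_6. The transitive groups of degree 6 contained in A_6 are: A_4 (6T4, order 12), S_4 (6T7, order 24), (C_3 x C_3) : C_4 (6T10, order 36), PSL(2,5) (6T12, order 60), A_6 (6T15, order 360). By Dedekind's theorem, for a prime p not dividing disc(f) the degrees of the irreducible factors of f mod p form the cycle type of an element of G. Factoring f modulo the 6 such primes p <= 23 (skipping 2, 3, 5, which divide the discriminant), each new pattern first appears at: mod 7: f = (x + 5)(x^5 + 4x^3 + 2x + 3), pattern 5+1; mod 23: f = (x)(x + 9)(x + 14)(x^3 + 12x^2 + 3x + 5), pattern 3+1+1+1. No other pattern occurs in this range, so the set of observed cycle types is {5+1, 3+1+1+1}. Among the candidates above, the only group containing elements of all these cycle types is A_6 (6T15) — each of A_4 (6T4), S_4 (6T7), (C_3 x C_3) : C_4 (6T10), PSL(2,5) (6T12) lacks at least one of them. Hence G = A_6 (6T15), of order 360.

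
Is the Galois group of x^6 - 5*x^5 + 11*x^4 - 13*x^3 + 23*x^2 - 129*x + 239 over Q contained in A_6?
No

The polynomial is irreducible of degree 6 over Q. Its discriminant is -3074760881305687, which is not a perfect square. A Galois group lies in the alternating group exactly when the discriminant is a square in Q, so the Galois group (C_6) is not contained in A_6.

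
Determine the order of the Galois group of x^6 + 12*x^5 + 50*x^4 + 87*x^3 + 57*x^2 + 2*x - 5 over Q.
The degree of the splitting field over Q equals the order of the Galois group, so first determine the group. The polynomial f is an irreducible sextic over Q, so G = Gal(f/Q) is one of the 16 transitive subgroups 6T1, ..., 6T16 of S_6. The discriminant of f is 30991489 = 5567^2, a perfect square, so G is contained in A_6. The transitive groups of degree 6 contained in A_6 are: A_4 (6T4, order 12), S_4 (6T7, order 24), (C_3 x C_3) : C_4 (6T10, order 36), PSL(2,5) (6T12, order 60), A_6 (6T15, order 360). By Dedekind's theorem, for a prime p not dividing disc(f) the degrees of the irreducible factors of f mod p form the cycle type of an element of G. Factoring f modulo the 21 such primes p <= 79 (skipping 19, which divides the discriminant), each new pattern first appears at: mod 2: f = (x + 1)(x^5 + x^4 + x^3 + x + 1), pattern 5+1; mod 7: f = (x^3 + x^2 + 3x + 5)(x^3 + 4x^2 + x + 6), pattern 3+3; mod 61: f = (x + 4)(x + 26)(x^2 + 50x + 13)(x^2 + 54x + 30), pattern 2+2+1+1. No other pattern occurs in this range, so the set of observed cycle types is {5+1, 3+3, 2+2+1+1}. The candidates containing elements of all these cycle types are PSL(2,5) (6T12) of order 60, A_6 (6T15) of order 360; the others are excluded. The observed types are precisely the cycle types that occur in PSL(2,5) (6T12) (apart from the identity). Each of the other remaining candidates has further cycle types, and by the Chebotarev density theorem the matching factorization patterns would occur for a proportion of primes equal to their share of the group: A_6 (6T15) additionally contains elements of type 4+2, 3+1+1+1 (130 of its 360 elements, about 36% of primes). None of the 21 primes tested shows any such pattern (for each of these groups the chance of that is below 10^-4), which rules them out. Hence G = PSL(2,5) (6T12), of order 60. The Galois group PSL(2,5) (6T12) has order 60, so the splitting field has degree 60 over Q.

60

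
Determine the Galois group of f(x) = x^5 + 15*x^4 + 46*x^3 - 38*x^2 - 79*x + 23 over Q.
C_5, the cyclic group of order 5

The polynomial f is an irreducible quintic over Q, so G = Gal(f/Q) is a transitive subgroup of S_5: one of C_5 (5T1, order 5), D_5 (5T2, order 10), F_20 (5T3, order 20), A_5 (5T4, order 60) or S_5 (5T5, order 120). The discriminant of f is 8121314443264 = 2849792^2, a perfect square, so G is contained in A_5. The transitive groups of degree 5 contained in A_5 are: C_5 (5T1, order 5), D_5 (5T2, order 10), A_5 (5T4, order 60). By Dedekind's theorem, for a prime p not dividing disc(f) the degrees of the irreducible factors of f mod p form the cycle type of an element of G. Factoring f modulo the 14 such primes p <= 59 (skipping 2, 11, 23, which divide the discriminant), each new pattern first appears at: mod 3: f = (x^5 + x^3 + x^2 + 2x + 2), pattern 5; mod 43: f = (x + 14)(x + 19)(x + 20)(x + 23)(x + 25), pattern 1+1+1+1+1. No other pattern occurs in this range, so the set of observed cycle types is {5, 1+1+1+1+1}. The candidates containing elements of all these cycle types are C_5 (5T1) of order 5, D_5 (5T2) of order 10, A_5 (5T4) of order 60; the others are excluded. The observed types are precisely the cycle types that occur in C_5 (5T1). Each of the other remaining candidates has further cycle types, and by the Chebotarev density theorem the matching factorization patterns would occur for a proportion of primes equal to their share of the group: D_5 (5T2) additionally contains elements of type 2+2+1 (5 of its 10 elements, about 50% of primes); A_5 (5T4) additionally contains elements of type 3+1+1, 2+2+1 (35 of its 60 elements, about 58% of primes). None of the 14 primes tested shows any such pattern (for each of these groups the chance of that is below 10^-4), which rules them out. Hence G = C_5 (5T1), of order 5.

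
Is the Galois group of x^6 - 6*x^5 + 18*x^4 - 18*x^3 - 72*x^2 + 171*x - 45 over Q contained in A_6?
No

The polynomial is irreducible of degree 6 over Q. Its discriminant is 778002905803725, which is not a perfect square. A Galois group lies in the alternating group exactly when the discriminant is a square in Q, so the Galois group (S_3 x S_3) is not contained in A_6.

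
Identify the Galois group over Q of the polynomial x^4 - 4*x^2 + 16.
V_4

The polynomial is an irreducible quartic over Q and its discriminant is 589824 = 768^2, a perfect square, so the Galois group is contained in A_4. The resolvent cubic y^3 + 4*y^2 - 64*y - 256 splits completely over Q, which gives the Klein four-group V_4.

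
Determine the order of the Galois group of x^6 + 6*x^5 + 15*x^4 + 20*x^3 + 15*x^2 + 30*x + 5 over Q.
360

The degree of the splitting field over Q equals the order of the Galois group, so first determine the group. The polynomial f is an irreducible sextic over Q, so G = Gal(f/Q) is one of the 16 transitive subgroups 6T1, ..., 6T16 of S_6. The discriminant of f is 746496000000 = 864000^2, a perfect square, so G is contained in A_6. The transitive groups of degree 6 contained in A_6 are: A_4 (6T4, order 12), S_4 (6T7, order 24), (C_3 x C_3) : C_4 (6T10, order 36), PSL(2,5) (6T12, order 60), A_6 (6T15, order 360). By Dedekind's theorem, for a prime p not dividing disc(f) the degrees of the irreducible factors of f mod p form the cycle type of an element of G. Factoring f modulo the 6 such primes p <= 23 (skipping 2, 3, 5, which divide the discriminant), each new pattern first appears at: mod 7: f = (x + 4)(x^5 + 2x^4 + 6x^2 + 5x + 3), pattern 5+1; mod 23: f = (x + 8)(x + 13)(x + 22)(x^3 + 9x^2 + 5x + 13), pattern 3+1+1+1. No other pattern occurs in this range, so the set of observed cycle types is {5+1, 3+1+1+1}. Among the candidates above, the only group containing elements of all these cycle types is A_6 (6T15) — each of A_4 (6T4), S_4 (6T7), (C_3 x C_3) : C_4 (6T10), PSL(2,5) (6T12) lacks at least one of them. Hence G = A_6 (6T15), of order 360. The Galois group A_6 (6T15) has order 360, so the splitting field has degree 360 over Q.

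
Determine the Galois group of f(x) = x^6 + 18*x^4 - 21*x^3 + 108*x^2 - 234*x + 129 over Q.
6T5: C_3 x S_3

The polynomial f is an irreducible sextic over Q, so G = Gal(f/Q) is one of the 16 transitive subgroups 6T1, ..., 6T16 of S_6. The discriminant of f is -401254544639403, which is not a perfect square, so G is not contained in A_6. The transitive groups of degree 6 not contained in A_6 are: C_6 (6T1, order 6), S_3 (6T2, order 6), D_6 (6T3, order 12), C_3 x S_3 (6T5, order 18), A_4 x C_2 (6T6, order 24), S_4 (6T8, order 24), S_3 x S_3 (6T9, order 36), S_4 x C_2 (6T11, order 48), (S_3 x S_3) : C_2 (6T13, order 72), PGL(2,5) (6T14, order 120), S_6 (6T16, order 720). By Dedekind's theorem, for a prime p not dividing disc(f) the degrees of the irreducible factors of f mod p form the cycle type of an element of G. Factoring f modulo the 33 such primes p <= 151 (skipping 3, 7, 13, which divide the discriminant), each new pattern first appears at: mod 2: f = (x^6 + x^3 + 1), pattern 6; mod 17: f = (x^2 + x + 7)(x^2 + 6x + 6)(x^2 + 10x + 14), pattern 2+2+2; mod 19: f = (x^3 + 2x + 8)(x^3 + 16x + 9), pattern 3+3; mod 31: f = (x + 3)(x + 9)(x + 19)(x^3 + 11x + 24), pattern 3+1+1+1; mod 73: f = (x + 1)(x + 11)(x + 17)(x + 23)(x + 45)(x + 49), pattern 1+1+1+1+1+1. No other pattern occurs in this range, so the set of observed cycle types is {6, 2+2+2, 3+3, 3+1+1+1, 1+1+1+1+1+1}. The candidates containing elements of all these cycle types are C_3 x S_3 (6T5) of order 18, S_3 x S_3 (6T9) of order 36, (S_3 x S_3) : C_2 (6T13) of order 72, S_6 (6T16) of order 720; the others are excluded. The observed types are precisely the cycle types that occur in C_3 x S_3 (6T5). Each of the other remaining candidates has further cycle types, and by the Chebotarev density theorem the matching factorization patterns would occur for a proportion of primes equal to their share of the group: S_3 x S_3 (6T9) additionally contains elements of type 2+2+1+1 (9 of its 36 elements, about 25% of primes); (S_3 x S_3) : C_2 (6T13) additionally contains elements of type 4+2, 3+2+1, 2+2+1+1, 2+1+1+1+1 (45 of its 72 elements, about 62% of primes); S_6 (6T16) additionally contains elements of type 5+1, 4+2, 4+1+1, 3+2+1, 2+2+1+1, 2+1+1+1+1 (504 of its 720 elements, about 70% of primes). None of the 33 primes tested shows any such pattern (for each of these groups the chance of that is below 10^-4), which rules them out. Hence G = C_3 x S_3 (6T5), of order 18.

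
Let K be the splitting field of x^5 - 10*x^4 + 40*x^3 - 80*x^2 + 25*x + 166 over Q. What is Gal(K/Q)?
A_5, the alternating group on 5 letters

The polynomial f is an irreducible quintic over Q, so G = Gal(f/Q) is a transitive subgroup of S_5: one of C_5 (5T1, order 5), D_5 (5T2, order 10), F_20 (5T3, order 20), A_5 (5T4, order 60) or S_5 (5T5, order 120). The discriminant of f is 58564000000 = 242000^2, a perfect square, so G is contained in A_5. The transitive groups of degree 5 contained in A_5 are: C_5 (5T1, order 5), D_5 (5T2, order 10), A_5 (5T4, order 60). By Dedekind's theorem, for a prime p not dividing disc(f) the degrees of the irreducible factors of f mod p form the cycle type of an element of G. Factoring f modulo the 3 such primes p <= 13 (skipping 2, 5, 11, which divide the discriminant), each new pattern first appears at: mod 3: f = (x^5 + 2x^4 + x^3 + x^2 + x + 1), pattern 5; mod 13: f = (x + 4)(x + 6)(x^3 + 6x^2 + 8x + 8), pattern 3+1+1. No other pattern occurs in this range, so the set of observed cycle types is {5, 3+1+1}. Among the candidates above, the only group containing elements of all these cycle types is A_5 (5T4) — each of C_5 (5T1), D_5 (5T2) lacks at least one of them. Hence G = A_5 (5T4), of order 60.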